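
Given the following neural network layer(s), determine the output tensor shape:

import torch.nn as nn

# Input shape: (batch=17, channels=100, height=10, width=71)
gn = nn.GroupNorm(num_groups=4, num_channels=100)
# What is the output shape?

Input shape: (17, 100, 10, 71)
Output shape: (17, 100, 10, 71)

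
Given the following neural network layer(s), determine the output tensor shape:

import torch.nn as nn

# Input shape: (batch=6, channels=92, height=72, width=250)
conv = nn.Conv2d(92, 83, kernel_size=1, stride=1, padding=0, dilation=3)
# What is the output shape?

Input shape: (6, 92, 72, 250)
Output shape: (6, 83, 72, 250)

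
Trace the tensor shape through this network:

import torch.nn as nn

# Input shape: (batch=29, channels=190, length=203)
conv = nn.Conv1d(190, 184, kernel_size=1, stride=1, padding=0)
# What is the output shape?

Input shape: (29, 190, 203)
Output shape: (29, 184, 203)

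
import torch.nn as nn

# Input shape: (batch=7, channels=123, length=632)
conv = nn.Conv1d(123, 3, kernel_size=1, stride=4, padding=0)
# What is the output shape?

Input shape: (7, 123, 632)
Output shape: (7, 3, 158)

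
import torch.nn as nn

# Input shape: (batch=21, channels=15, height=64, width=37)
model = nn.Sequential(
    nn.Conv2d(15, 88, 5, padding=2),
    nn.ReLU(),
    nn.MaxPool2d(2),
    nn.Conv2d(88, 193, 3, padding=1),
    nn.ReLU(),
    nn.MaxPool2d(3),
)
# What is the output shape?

Input shape: (21, 15, 64, 37)
  -> after first Conv2d: (21, 88, 64, 37)
  -> after first MaxPool2d: (21, 88, 32, 18)
  -> after second Conv2d: (21, 193, 32, 18)
Output shape: (21, 193, 10, 6)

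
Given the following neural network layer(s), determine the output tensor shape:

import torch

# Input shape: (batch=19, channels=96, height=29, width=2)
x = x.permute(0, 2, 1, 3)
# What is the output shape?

Input shape: (19, 96, 29, 2)
Output shape: (19, 29, 96, 2)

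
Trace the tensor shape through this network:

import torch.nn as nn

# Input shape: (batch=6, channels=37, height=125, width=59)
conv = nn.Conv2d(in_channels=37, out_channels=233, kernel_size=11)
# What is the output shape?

Input shape: (6, 37, 125, 59)
Output shape: (6, 233, 115, 49)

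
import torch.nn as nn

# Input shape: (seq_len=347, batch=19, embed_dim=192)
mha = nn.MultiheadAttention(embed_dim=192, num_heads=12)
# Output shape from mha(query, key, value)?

Input shape: (347, 19, 192)
Output shape: (347, 19, 192)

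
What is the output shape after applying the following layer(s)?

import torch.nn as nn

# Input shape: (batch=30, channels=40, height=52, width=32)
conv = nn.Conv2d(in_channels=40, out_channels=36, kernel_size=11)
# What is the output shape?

Input shape: (30, 40, 52, 32)
Output shape: (30, 36, 42, 22)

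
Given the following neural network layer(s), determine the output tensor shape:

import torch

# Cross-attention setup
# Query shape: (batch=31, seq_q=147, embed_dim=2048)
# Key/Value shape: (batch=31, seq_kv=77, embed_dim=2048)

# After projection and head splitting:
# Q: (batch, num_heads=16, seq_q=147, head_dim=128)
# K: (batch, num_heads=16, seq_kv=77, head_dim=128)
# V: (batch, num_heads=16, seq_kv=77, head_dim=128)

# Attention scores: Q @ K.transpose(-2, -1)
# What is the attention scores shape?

Input shape: (31, 147, 2048)
Output shape: (31, 16, 147, 77)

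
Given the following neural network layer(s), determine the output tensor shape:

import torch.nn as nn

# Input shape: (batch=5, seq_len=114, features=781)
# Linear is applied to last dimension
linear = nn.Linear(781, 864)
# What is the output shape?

Input shape: (5, 114, 781)
Output shape: (5, 114, 864)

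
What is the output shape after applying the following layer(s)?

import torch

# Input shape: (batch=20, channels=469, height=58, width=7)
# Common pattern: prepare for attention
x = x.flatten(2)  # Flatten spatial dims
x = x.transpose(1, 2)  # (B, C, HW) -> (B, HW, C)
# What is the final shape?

Input shape: (20, 469, 58, 7)
  -> after flatten(2): (20, 469, 406)
Output shape: (20, 406, 469)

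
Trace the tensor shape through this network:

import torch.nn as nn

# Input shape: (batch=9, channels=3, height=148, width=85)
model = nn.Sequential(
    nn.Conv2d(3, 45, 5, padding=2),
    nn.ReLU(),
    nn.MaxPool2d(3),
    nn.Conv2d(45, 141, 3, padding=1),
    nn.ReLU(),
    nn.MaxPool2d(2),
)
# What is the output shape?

Input shape: (9, 3, 148, 85)
  -> after first Conv2d: (9, 45, 148, 85)
  -> after first MaxPool2d: (9, 45, 49, 28)
  -> after second Conv2d: (9, 141, 49, 28)
Output shape: (9, 141, 24, 14)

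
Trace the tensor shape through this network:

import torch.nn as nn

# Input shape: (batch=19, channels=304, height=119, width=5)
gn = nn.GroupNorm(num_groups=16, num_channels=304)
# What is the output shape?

Input shape: (19, 304, 119, 5)
Output shape: (19, 304, 119, 5)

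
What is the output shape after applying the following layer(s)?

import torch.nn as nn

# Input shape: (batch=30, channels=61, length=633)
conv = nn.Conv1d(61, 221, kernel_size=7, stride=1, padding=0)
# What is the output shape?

Input shape: (30, 61, 633)
Output shape: (30, 221, 627)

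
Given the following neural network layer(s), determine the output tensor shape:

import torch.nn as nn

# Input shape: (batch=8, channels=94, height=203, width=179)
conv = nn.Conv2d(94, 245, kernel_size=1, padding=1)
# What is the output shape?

Input shape: (8, 94, 203, 179)
Output shape: (8, 245, 205, 181)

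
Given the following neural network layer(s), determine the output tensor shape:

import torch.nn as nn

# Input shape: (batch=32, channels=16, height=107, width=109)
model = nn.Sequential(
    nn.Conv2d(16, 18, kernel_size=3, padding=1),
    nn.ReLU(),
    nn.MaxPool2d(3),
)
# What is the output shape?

Input shape: (32, 16, 107, 109)
  -> after Conv2d: (32, 18, 107, 109)
  -> after ReLU: (32, 18, 107, 109)
Output shape: (32, 18, 35, 36)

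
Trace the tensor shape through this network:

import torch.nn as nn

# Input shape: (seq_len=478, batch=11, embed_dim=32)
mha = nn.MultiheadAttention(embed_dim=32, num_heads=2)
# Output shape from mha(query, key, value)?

Input shape: (478, 11, 32)
Output shape: (478, 11, 32)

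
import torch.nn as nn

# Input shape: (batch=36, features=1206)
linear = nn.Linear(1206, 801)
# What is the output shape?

Input shape: (36, 1206)
Output shape: (36, 801)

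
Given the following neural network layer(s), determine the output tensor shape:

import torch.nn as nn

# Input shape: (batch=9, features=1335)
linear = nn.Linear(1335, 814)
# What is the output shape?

Input shape: (9, 1335)
Output shape: (9, 814)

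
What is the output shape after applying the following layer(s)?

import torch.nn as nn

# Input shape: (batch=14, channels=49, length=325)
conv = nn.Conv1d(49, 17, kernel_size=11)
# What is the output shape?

Input shape: (14, 49, 325)
Output shape: (14, 17, 315)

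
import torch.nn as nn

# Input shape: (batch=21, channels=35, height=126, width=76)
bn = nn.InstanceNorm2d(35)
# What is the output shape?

Input shape: (21, 35, 126, 76)
Output shape: (21, 35, 126, 76)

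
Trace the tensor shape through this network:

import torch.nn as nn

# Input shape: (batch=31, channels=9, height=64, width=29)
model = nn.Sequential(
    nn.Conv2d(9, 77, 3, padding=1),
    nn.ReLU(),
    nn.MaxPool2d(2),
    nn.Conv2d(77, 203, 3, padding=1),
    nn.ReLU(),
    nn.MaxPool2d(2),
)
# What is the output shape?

Input shape: (31, 9, 64, 29)
  -> after first Conv2d: (31, 77, 64, 29)
  -> after first MaxPool2d: (31, 77, 32, 14)
  -> after second Conv2d: (31, 203, 32, 14)
Output shape: (31, 203, 16, 7)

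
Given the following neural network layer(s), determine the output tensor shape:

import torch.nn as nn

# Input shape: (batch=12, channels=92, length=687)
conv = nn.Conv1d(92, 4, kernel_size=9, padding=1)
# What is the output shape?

Input shape: (12, 92, 687)
Output shape: (12, 4, 681)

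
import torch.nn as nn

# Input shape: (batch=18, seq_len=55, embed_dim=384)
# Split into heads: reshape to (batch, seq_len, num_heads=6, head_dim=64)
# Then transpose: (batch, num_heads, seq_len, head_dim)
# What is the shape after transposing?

Input shape: (18, 55, 384)
  -> after reshape: (18, 55, 6, 64)
Output shape: (18, 6, 55, 64)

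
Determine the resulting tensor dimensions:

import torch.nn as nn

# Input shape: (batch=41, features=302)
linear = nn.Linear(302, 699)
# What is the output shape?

Input shape: (41, 302)
Output shape: (41, 699)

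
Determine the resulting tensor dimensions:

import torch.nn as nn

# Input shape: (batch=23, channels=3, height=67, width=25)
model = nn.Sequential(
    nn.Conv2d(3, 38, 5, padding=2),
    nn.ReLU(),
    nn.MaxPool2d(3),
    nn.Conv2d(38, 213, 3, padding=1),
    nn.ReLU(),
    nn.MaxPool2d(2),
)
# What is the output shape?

Input shape: (23, 3, 67, 25)
  -> after first Conv2d: (23, 38, 67, 25)
  -> after first MaxPool2d: (23, 38, 22, 8)
  -> after second Conv2d: (23, 213, 22, 8)
Output shape: (23, 213, 11, 4)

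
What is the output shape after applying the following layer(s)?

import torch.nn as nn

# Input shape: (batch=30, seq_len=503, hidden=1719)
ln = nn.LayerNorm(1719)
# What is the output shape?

Input shape: (30, 503, 1719)
Output shape: (30, 503, 1719)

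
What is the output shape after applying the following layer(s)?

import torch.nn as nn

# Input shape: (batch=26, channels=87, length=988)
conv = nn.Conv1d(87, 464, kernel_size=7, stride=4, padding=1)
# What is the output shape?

Input shape: (26, 87, 988)
Output shape: (26, 464, 246)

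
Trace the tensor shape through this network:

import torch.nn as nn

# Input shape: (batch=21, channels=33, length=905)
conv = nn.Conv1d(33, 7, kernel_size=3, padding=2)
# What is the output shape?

Input shape: (21, 33, 905)
Output shape: (21, 7, 907)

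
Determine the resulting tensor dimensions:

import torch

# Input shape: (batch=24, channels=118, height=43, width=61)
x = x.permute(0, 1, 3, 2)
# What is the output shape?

Input shape: (24, 118, 43, 61)
Output shape: (24, 118, 61, 43)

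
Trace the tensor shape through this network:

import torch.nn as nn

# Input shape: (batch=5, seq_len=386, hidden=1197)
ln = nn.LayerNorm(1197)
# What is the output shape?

Input shape: (5, 386, 1197)
Output shape: (5, 386, 1197)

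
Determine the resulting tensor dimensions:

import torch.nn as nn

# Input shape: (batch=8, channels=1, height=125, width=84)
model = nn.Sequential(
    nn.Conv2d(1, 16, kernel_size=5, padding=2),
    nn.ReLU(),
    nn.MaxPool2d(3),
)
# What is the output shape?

Input shape: (8, 1, 125, 84)
  -> after Conv2d: (8, 16, 125, 84)
  -> after ReLU: (8, 16, 125, 84)
Output shape: (8, 16, 41, 28)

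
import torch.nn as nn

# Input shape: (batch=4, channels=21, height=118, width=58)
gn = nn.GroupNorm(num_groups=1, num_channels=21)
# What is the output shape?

Input shape: (4, 21, 118, 58)
Output shape: (4, 21, 118, 58)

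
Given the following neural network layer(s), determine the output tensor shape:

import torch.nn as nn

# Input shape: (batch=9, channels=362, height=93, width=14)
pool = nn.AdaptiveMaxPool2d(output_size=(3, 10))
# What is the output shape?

Input shape: (9, 362, 93, 14)
Output shape: (9, 362, 3, 10)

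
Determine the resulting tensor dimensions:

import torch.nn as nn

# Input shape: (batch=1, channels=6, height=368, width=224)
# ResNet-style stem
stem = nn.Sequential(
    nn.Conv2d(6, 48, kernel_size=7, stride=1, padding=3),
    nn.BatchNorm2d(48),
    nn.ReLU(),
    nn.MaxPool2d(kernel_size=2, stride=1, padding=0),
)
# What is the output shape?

Input shape: (1, 6, 368, 224)
  -> after Conv2d 7x7 stride=1: (1, 48, 368, 224)
Output shape: (1, 48, 367, 223)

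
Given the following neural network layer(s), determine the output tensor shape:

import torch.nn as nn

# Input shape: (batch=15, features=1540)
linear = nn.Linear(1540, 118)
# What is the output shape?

Input shape: (15, 1540)
Output shape: (15, 118)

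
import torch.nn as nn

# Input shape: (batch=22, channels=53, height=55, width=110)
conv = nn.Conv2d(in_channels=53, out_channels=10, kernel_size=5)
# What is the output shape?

Input shape: (22, 53, 55, 110)
Output shape: (22, 10, 51, 106)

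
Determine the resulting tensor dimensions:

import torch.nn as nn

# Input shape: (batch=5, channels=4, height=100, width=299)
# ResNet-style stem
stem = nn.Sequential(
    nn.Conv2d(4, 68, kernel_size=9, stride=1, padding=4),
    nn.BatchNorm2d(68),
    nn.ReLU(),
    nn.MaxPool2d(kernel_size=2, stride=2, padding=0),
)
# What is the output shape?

Input shape: (5, 4, 100, 299)
  -> after Conv2d 9x9 stride=1: (5, 68, 100, 299)
Output shape: (5, 68, 50, 149)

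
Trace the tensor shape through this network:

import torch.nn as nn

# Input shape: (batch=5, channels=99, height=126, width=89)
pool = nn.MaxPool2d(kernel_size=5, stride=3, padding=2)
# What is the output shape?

Input shape: (5, 99, 126, 89)
Output shape: (5, 99, 42, 30)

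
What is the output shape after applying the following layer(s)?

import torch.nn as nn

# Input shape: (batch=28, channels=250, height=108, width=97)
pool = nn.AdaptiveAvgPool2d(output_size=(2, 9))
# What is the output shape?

Input shape: (28, 250, 108, 97)
Output shape: (28, 250, 2, 9)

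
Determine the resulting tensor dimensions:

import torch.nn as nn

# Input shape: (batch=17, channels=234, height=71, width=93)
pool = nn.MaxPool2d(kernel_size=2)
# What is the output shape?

Input shape: (17, 234, 71, 93)
Output shape: (17, 234, 35, 46)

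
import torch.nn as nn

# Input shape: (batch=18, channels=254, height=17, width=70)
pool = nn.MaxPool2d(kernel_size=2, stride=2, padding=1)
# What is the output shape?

Input shape: (18, 254, 17, 70)
Output shape: (18, 254, 9, 36)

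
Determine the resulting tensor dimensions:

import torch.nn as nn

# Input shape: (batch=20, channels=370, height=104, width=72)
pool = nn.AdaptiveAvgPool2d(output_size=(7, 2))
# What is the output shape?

Input shape: (20, 370, 104, 72)
Output shape: (20, 370, 7, 2)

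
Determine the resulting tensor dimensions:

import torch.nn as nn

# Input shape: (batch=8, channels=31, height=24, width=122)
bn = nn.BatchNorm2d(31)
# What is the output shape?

Input shape: (8, 31, 24, 122)
Output shape: (8, 31, 24, 122)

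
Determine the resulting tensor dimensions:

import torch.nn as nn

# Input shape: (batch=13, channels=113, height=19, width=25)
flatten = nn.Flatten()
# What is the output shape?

Input shape: (13, 113, 19, 25)
Output shape: (13, 53675)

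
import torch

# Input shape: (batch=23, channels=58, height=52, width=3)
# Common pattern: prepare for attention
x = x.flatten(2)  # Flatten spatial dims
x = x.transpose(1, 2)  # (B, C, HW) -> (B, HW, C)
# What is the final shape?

Input shape: (23, 58, 52, 3)
  -> after flatten(2): (23, 58, 156)
Output shape: (23, 156, 58)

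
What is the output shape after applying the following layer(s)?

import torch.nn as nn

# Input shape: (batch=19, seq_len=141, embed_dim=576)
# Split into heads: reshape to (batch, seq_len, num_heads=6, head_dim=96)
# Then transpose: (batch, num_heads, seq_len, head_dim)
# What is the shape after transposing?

Input shape: (19, 141, 576)
  -> after reshape: (19, 141, 6, 96)
Output shape: (19, 6, 141, 96)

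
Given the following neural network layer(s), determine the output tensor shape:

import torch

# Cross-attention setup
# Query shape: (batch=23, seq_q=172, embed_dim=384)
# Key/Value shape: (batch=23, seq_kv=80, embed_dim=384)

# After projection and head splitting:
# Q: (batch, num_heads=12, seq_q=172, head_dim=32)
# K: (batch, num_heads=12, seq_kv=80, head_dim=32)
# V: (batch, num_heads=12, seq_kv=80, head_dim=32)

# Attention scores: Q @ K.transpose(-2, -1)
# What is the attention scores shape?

Input shape: (23, 172, 384)
Output shape: (23, 12, 172, 80)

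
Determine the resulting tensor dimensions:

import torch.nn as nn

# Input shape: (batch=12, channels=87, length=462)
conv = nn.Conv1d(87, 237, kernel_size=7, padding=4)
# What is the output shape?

Input shape: (12, 87, 462)
Output shape: (12, 237, 464)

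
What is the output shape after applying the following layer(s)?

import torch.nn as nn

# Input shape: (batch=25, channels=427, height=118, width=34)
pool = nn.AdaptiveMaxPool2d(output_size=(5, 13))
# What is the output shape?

Input shape: (25, 427, 118, 34)
Output shape: (25, 427, 5, 13)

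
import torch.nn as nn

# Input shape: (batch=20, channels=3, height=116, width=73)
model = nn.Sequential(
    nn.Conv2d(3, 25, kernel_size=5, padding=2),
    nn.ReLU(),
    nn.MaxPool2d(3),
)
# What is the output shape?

Input shape: (20, 3, 116, 73)
  -> after Conv2d: (20, 25, 116, 73)
  -> after ReLU: (20, 25, 116, 73)
Output shape: (20, 25, 38, 24)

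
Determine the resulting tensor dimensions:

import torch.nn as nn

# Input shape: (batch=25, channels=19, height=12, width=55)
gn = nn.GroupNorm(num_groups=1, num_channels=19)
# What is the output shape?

Input shape: (25, 19, 12, 55)
Output shape: (25, 19, 12, 55)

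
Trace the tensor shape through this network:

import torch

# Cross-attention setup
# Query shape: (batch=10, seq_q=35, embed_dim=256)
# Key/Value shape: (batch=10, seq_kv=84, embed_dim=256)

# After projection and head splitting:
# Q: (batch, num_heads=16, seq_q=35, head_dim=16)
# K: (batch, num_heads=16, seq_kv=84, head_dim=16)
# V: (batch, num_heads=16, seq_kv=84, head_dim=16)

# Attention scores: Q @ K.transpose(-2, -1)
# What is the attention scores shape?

Input shape: (10, 35, 256)
Output shape: (10, 16, 35, 84)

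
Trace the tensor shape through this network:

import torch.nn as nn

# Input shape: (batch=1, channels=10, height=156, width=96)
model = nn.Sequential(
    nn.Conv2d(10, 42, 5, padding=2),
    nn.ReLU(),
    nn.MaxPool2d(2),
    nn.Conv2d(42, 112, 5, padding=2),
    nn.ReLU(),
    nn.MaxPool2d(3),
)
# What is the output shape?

Input shape: (1, 10, 156, 96)
  -> after first Conv2d: (1, 42, 156, 96)
  -> after first MaxPool2d: (1, 42, 78, 48)
  -> after second Conv2d: (1, 112, 78, 48)
Output shape: (1, 112, 26, 16)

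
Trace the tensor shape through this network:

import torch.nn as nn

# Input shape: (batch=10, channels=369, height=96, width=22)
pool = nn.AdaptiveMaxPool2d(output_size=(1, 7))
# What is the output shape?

Input shape: (10, 369, 96, 22)
Output shape: (10, 369, 1, 7)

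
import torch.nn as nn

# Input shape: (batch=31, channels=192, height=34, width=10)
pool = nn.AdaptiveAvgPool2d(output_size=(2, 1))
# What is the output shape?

Input shape: (31, 192, 34, 10)
Output shape: (31, 192, 2, 1)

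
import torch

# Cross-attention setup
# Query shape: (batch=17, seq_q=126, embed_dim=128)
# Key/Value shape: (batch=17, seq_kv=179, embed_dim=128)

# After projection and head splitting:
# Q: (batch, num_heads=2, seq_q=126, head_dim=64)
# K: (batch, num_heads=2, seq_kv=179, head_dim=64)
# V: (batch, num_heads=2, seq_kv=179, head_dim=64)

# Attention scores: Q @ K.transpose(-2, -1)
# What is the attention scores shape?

Input shape: (17, 126, 128)
Output shape: (17, 2, 126, 179)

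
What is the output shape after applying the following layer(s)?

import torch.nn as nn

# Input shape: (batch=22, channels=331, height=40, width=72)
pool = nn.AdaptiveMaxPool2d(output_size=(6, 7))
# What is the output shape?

Input shape: (22, 331, 40, 72)
Output shape: (22, 331, 6, 7)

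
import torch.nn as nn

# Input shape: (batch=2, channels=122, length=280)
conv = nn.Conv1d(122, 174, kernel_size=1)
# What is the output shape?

Input shape: (2, 122, 280)
Output shape: (2, 174, 280)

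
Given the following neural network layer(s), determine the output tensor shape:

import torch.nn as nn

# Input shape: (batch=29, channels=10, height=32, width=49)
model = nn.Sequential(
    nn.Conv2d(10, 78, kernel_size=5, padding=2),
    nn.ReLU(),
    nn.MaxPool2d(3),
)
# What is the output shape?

Input shape: (29, 10, 32, 49)
  -> after Conv2d: (29, 78, 32, 49)
  -> after ReLU: (29, 78, 32, 49)
Output shape: (29, 78, 10, 16)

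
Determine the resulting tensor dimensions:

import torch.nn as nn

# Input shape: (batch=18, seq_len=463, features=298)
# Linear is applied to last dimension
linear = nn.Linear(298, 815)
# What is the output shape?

Input shape: (18, 463, 298)
Output shape: (18, 463, 815)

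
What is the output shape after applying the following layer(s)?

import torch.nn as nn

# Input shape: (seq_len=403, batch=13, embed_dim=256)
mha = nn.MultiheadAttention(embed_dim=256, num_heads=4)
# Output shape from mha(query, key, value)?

Input shape: (403, 13, 256)
Output shape: (403, 13, 256)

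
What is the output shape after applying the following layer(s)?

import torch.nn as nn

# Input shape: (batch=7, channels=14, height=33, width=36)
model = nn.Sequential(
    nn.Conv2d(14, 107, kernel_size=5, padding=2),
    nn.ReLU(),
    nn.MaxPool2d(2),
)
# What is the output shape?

Input shape: (7, 14, 33, 36)
  -> after Conv2d: (7, 107, 33, 36)
  -> after ReLU: (7, 107, 33, 36)
Output shape: (7, 107, 16, 18)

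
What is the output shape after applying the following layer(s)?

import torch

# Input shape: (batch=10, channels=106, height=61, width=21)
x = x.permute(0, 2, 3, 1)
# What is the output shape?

Input shape: (10, 106, 61, 21)
Output shape: (10, 61, 21, 106)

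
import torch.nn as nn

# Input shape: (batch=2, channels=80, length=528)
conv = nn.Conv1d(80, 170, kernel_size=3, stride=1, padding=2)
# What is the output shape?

Input shape: (2, 80, 528)
Output shape: (2, 170, 530)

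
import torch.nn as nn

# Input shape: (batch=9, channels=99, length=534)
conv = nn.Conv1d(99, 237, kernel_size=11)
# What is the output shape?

Input shape: (9, 99, 534)
Output shape: (9, 237, 524)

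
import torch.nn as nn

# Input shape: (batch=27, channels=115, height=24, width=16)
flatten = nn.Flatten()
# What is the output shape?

Input shape: (27, 115, 24, 16)
Output shape: (27, 44160)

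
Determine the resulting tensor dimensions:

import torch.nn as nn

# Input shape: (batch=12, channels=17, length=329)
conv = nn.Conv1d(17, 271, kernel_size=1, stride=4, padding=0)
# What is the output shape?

Input shape: (12, 17, 329)
Output shape: (12, 271, 83)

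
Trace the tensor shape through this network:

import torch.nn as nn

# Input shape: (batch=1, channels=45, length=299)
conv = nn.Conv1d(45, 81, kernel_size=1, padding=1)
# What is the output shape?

Input shape: (1, 45, 299)
Output shape: (1, 81, 301)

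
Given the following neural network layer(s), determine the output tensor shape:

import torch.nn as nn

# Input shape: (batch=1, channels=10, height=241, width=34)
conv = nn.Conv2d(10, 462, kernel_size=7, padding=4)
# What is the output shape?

Input shape: (1, 10, 241, 34)
Output shape: (1, 462, 243, 36)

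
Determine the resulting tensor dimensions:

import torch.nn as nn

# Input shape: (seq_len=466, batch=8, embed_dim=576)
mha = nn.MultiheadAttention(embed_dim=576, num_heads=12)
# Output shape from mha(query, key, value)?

Input shape: (466, 8, 576)
Output shape: (466, 8, 576)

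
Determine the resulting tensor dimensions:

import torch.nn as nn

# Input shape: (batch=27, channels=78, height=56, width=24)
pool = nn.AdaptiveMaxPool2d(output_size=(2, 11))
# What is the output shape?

Input shape: (27, 78, 56, 24)
Output shape: (27, 78, 2, 11)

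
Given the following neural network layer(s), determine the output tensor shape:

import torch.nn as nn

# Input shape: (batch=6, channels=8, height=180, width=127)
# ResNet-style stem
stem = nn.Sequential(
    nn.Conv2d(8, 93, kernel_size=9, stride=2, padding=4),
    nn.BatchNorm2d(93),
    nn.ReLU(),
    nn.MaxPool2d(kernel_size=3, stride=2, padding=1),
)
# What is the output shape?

Input shape: (6, 8, 180, 127)
  -> after Conv2d 9x9 stride=2: (6, 93, 90, 64)
Output shape: (6, 93, 45, 32)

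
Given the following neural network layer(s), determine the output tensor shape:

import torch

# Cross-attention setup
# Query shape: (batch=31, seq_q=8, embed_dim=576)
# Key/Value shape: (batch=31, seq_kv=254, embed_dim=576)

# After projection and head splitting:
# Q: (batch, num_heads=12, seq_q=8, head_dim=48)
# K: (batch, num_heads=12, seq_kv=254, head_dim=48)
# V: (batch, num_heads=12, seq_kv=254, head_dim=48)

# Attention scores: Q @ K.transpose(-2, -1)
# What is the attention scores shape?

Input shape: (31, 8, 576)
Output shape: (31, 12, 8, 254)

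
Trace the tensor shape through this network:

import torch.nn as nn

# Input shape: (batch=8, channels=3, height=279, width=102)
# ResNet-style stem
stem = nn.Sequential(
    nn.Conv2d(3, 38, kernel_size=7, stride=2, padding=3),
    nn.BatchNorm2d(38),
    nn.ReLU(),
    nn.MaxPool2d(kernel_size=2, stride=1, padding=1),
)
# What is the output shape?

Input shape: (8, 3, 279, 102)
  -> after Conv2d 7x7 stride=2: (8, 38, 140, 51)
Output shape: (8, 38, 141, 52)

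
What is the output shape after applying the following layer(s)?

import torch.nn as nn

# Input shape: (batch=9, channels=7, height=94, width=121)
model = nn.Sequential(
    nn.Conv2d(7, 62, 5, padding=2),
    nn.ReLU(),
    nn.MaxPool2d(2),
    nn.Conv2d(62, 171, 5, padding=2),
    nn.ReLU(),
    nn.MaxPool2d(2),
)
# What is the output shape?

Input shape: (9, 7, 94, 121)
  -> after first Conv2d: (9, 62, 94, 121)
  -> after first MaxPool2d: (9, 62, 47, 60)
  -> after second Conv2d: (9, 171, 47, 60)
Output shape: (9, 171, 23, 30)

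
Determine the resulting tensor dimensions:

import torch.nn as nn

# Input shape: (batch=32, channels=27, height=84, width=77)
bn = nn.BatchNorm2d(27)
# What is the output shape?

Input shape: (32, 27, 84, 77)
Output shape: (32, 27, 84, 77)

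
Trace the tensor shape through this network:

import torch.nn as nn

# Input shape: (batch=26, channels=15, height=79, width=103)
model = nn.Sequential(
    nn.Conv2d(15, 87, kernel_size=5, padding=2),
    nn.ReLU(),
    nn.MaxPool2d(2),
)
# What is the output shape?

Input shape: (26, 15, 79, 103)
  -> after Conv2d: (26, 87, 79, 103)
  -> after ReLU: (26, 87, 79, 103)
Output shape: (26, 87, 39, 51)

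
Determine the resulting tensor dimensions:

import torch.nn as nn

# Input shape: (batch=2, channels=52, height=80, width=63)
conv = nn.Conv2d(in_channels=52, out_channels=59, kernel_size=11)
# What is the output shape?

Input shape: (2, 52, 80, 63)
Output shape: (2, 59, 70, 53)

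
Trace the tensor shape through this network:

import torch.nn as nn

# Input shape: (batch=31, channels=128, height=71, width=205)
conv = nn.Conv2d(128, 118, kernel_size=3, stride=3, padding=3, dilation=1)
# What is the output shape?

Input shape: (31, 128, 71, 205)
Output shape: (31, 118, 25, 70)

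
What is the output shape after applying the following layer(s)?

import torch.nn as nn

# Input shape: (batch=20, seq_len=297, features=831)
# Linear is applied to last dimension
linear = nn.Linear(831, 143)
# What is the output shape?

Input shape: (20, 297, 831)
Output shape: (20, 297, 143)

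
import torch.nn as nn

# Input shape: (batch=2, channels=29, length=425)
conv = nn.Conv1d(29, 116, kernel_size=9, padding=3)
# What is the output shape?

Input shape: (2, 29, 425)
Output shape: (2, 116, 423)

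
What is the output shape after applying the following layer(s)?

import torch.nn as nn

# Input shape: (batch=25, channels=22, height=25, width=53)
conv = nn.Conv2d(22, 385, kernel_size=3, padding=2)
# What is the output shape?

Input shape: (25, 22, 25, 53)
Output shape: (25, 385, 27, 55)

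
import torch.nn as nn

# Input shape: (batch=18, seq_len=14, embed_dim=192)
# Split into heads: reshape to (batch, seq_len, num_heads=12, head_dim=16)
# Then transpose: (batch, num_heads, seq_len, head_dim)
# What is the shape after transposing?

Input shape: (18, 14, 192)
  -> after reshape: (18, 14, 12, 16)
Output shape: (18, 12, 14, 16)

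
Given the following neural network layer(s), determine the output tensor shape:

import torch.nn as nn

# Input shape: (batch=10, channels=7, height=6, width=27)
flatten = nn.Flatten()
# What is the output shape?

Input shape: (10, 7, 6, 27)
Output shape: (10, 1134)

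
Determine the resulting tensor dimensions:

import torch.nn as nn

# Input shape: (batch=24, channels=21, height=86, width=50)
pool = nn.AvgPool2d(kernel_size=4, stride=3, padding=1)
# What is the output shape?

Input shape: (24, 21, 86, 50)
Output shape: (24, 21, 29, 17)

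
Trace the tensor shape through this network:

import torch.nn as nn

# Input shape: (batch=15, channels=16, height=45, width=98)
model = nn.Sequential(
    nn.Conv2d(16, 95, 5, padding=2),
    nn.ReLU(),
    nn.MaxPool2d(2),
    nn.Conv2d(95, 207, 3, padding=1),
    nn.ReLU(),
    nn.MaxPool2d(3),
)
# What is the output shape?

Input shape: (15, 16, 45, 98)
  -> after first Conv2d: (15, 95, 45, 98)
  -> after first MaxPool2d: (15, 95, 22, 49)
  -> after second Conv2d: (15, 207, 22, 49)
Output shape: (15, 207, 7, 16)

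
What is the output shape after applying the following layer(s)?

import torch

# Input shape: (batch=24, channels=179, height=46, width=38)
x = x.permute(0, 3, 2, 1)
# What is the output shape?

Input shape: (24, 179, 46, 38)
Output shape: (24, 38, 46, 179)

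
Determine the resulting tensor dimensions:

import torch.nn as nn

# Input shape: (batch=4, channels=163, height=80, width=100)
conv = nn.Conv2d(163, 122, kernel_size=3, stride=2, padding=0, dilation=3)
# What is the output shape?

Input shape: (4, 163, 80, 100)
Output shape: (4, 122, 37, 47)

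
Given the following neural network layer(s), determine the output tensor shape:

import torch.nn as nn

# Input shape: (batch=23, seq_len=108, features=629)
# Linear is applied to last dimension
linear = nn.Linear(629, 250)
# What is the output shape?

Input shape: (23, 108, 629)
Output shape: (23, 108, 250)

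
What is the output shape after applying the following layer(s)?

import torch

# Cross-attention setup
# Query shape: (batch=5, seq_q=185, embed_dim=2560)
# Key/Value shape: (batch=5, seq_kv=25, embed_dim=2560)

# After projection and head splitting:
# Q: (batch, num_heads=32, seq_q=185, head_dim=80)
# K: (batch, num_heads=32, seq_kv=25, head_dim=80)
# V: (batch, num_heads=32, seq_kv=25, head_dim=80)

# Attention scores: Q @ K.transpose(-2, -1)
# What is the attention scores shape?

Input shape: (5, 185, 2560)
Output shape: (5, 32, 185, 25)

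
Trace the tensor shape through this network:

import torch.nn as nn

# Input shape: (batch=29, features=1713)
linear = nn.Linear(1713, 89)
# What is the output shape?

Input shape: (29, 1713)
Output shape: (29, 89)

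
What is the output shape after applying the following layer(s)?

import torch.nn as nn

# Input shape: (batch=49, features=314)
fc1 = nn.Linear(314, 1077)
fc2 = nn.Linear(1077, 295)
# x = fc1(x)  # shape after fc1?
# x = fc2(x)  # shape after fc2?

Input shape: (49, 314)
  -> after fc1: (49, 1077)
Output shape: (49, 295)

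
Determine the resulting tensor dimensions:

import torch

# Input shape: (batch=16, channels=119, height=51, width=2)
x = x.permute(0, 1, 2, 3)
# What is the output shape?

Input shape: (16, 119, 51, 2)
Output shape: (16, 119, 51, 2)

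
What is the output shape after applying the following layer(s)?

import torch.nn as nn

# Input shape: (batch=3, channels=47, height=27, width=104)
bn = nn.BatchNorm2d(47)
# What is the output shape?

Input shape: (3, 47, 27, 104)
Output shape: (3, 47, 27, 104)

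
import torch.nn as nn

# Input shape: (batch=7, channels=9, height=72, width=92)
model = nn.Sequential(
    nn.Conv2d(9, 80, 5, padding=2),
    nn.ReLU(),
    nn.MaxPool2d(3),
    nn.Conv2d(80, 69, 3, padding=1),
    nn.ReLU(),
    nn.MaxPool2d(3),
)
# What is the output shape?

Input shape: (7, 9, 72, 92)
  -> after first Conv2d: (7, 80, 72, 92)
  -> after first MaxPool2d: (7, 80, 24, 30)
  -> after second Conv2d: (7, 69, 24, 30)
Output shape: (7, 69, 8, 10)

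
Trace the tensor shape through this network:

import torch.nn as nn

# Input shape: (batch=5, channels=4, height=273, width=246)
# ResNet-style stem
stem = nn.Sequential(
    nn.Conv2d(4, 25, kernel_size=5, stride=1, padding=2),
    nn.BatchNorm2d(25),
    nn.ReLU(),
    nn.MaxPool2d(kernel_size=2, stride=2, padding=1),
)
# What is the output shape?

Input shape: (5, 4, 273, 246)
  -> after Conv2d 5x5 stride=1: (5, 25, 273, 246)
Output shape: (5, 25, 137, 124)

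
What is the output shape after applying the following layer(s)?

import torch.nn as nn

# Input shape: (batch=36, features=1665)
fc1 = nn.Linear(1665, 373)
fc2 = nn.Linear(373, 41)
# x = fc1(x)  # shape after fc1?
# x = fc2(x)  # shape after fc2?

Input shape: (36, 1665)
  -> after fc1: (36, 373)
Output shape: (36, 41)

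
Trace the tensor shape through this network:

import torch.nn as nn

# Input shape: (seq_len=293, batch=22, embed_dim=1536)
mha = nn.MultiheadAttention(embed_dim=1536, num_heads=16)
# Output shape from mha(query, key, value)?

Input shape: (293, 22, 1536)
Output shape: (293, 22, 1536)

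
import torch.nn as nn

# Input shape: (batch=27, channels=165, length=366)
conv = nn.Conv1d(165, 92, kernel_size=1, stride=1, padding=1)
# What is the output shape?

Input shape: (27, 165, 366)
Output shape: (27, 92, 368)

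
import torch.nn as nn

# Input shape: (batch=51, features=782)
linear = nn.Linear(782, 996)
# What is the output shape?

Input shape: (51, 782)
Output shape: (51, 996)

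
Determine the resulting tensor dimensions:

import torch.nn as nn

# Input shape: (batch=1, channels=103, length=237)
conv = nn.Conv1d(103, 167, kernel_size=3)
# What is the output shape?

Input shape: (1, 103, 237)
Output shape: (1, 167, 235)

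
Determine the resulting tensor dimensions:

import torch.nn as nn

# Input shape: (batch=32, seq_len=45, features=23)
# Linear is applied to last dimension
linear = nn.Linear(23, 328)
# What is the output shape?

Input shape: (32, 45, 23)
Output shape: (32, 45, 328)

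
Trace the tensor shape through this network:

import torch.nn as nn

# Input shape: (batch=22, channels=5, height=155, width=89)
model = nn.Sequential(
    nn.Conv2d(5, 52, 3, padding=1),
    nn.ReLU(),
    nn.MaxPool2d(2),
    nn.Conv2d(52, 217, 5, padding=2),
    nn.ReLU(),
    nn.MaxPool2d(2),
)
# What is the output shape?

Input shape: (22, 5, 155, 89)
  -> after first Conv2d: (22, 52, 155, 89)
  -> after first MaxPool2d: (22, 52, 77, 44)
  -> after second Conv2d: (22, 217, 77, 44)
Output shape: (22, 217, 38, 22)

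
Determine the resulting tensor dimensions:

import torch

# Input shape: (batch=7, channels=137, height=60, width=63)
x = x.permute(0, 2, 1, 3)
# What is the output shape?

Input shape: (7, 137, 60, 63)
Output shape: (7, 60, 137, 63)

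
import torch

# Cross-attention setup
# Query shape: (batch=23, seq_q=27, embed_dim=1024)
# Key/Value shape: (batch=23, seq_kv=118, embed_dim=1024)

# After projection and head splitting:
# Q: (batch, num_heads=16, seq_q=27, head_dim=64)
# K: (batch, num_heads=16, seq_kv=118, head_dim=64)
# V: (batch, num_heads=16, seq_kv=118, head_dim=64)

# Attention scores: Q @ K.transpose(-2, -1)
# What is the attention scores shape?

Input shape: (23, 27, 1024)
Output shape: (23, 16, 27, 118)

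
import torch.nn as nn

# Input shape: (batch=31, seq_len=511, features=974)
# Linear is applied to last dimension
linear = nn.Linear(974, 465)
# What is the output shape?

Input shape: (31, 511, 974)
Output shape: (31, 511, 465)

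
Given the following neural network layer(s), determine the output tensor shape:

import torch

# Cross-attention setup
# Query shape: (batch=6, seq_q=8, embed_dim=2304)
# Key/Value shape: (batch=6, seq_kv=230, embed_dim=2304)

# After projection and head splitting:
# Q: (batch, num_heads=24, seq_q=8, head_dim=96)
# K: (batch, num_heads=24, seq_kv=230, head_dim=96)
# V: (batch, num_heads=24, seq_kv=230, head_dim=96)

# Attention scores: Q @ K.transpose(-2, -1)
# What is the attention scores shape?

Input shape: (6, 8, 2304)
Output shape: (6, 24, 8, 230)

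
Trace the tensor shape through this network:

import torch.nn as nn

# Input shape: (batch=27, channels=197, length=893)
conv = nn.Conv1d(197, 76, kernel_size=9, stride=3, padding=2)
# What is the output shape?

Input shape: (27, 197, 893)
Output shape: (27, 76, 297)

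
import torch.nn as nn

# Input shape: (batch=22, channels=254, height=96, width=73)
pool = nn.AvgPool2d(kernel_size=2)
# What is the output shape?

Input shape: (22, 254, 96, 73)
Output shape: (22, 254, 48, 36)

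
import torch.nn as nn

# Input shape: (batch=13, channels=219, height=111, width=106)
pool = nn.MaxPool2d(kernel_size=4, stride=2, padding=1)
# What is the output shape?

Input shape: (13, 219, 111, 106)
Output shape: (13, 219, 55, 53)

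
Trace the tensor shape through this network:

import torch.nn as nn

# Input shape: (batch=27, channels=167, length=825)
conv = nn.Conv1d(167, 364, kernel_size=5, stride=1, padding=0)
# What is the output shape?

Input shape: (27, 167, 825)
Output shape: (27, 364, 821)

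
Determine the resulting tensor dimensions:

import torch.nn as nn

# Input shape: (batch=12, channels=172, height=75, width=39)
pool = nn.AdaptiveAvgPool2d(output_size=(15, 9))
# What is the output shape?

Input shape: (12, 172, 75, 39)
Output shape: (12, 172, 15, 9)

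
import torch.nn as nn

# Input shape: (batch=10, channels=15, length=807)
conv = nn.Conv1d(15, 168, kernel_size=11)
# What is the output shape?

Input shape: (10, 15, 807)
Output shape: (10, 168, 797)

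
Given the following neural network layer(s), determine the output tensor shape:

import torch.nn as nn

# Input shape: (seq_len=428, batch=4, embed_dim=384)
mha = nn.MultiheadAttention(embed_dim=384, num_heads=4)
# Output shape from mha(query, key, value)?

Input shape: (428, 4, 384)
Output shape: (428, 4, 384)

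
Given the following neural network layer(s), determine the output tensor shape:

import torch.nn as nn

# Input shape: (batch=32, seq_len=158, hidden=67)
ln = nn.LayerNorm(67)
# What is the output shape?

Input shape: (32, 158, 67)
Output shape: (32, 158, 67)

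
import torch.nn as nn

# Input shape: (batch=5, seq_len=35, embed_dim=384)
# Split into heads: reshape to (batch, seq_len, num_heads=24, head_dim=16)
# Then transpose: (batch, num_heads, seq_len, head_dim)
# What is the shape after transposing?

Input shape: (5, 35, 384)
  -> after reshape: (5, 35, 24, 16)
Output shape: (5, 24, 35, 16)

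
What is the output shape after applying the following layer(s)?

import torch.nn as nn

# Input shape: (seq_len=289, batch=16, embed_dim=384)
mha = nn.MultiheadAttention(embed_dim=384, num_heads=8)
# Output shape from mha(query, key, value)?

Input shape: (289, 16, 384)
Output shape: (289, 16, 384)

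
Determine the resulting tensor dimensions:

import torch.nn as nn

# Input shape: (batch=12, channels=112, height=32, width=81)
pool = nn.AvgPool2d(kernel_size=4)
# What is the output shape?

Input shape: (12, 112, 32, 81)
Output shape: (12, 112, 8, 20)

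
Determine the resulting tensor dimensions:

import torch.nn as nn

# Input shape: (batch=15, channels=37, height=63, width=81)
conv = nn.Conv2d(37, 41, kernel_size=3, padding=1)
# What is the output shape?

Input shape: (15, 37, 63, 81)
Output shape: (15, 41, 63, 81)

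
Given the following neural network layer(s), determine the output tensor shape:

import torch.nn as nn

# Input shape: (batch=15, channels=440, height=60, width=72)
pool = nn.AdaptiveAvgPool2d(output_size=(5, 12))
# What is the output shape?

Input shape: (15, 440, 60, 72)
Output shape: (15, 440, 5, 12)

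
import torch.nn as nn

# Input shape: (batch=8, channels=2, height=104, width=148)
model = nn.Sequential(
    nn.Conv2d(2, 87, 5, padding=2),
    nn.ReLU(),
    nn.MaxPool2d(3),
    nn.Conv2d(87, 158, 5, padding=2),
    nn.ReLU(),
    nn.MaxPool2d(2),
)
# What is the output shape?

Input shape: (8, 2, 104, 148)
  -> after first Conv2d: (8, 87, 104, 148)
  -> after first MaxPool2d: (8, 87, 34, 49)
  -> after second Conv2d: (8, 158, 34, 49)
Output shape: (8, 158, 17, 24)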